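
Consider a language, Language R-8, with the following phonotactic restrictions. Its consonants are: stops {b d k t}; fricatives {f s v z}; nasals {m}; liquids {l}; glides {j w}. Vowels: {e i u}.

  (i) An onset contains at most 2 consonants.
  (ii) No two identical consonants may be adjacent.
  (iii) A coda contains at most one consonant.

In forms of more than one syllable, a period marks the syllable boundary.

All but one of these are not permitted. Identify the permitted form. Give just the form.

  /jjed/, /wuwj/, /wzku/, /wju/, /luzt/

/wju/

/jjed/ — violates constraint (ii): adjacent identical consonants /jj/ → not permitted
/wuwj/ — violates constraint (iii): syllable 1 coda /wj/ has 2 consonants (> 1) → not permitted
/wzku/ — violates constraint (i): syllable 1 onset /wzk/ has 3 consonants (> 2) → not permitted
/wju/ — σ1 onset /wj/ (2C), coda /∅/ ok → permitted
/luzt/ — violates constraint (iii): syllable 1 coda /zt/ has 2 consonants (> 1) → not permitted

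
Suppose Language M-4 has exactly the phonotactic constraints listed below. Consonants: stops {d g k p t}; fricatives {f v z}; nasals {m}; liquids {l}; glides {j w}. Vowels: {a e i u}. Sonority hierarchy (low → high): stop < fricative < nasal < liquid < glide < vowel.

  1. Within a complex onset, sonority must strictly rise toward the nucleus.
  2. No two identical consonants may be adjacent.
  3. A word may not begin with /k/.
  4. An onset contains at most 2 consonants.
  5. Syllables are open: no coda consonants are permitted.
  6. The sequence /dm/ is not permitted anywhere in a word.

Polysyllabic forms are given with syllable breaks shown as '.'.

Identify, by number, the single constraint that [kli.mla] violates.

3

[kli.mla]: word begins with /k/.
This is a violation of constraint 3: "A word may not begin with /k/."
The remaining constraints (1, 2, 4, 5, 6) are satisfied.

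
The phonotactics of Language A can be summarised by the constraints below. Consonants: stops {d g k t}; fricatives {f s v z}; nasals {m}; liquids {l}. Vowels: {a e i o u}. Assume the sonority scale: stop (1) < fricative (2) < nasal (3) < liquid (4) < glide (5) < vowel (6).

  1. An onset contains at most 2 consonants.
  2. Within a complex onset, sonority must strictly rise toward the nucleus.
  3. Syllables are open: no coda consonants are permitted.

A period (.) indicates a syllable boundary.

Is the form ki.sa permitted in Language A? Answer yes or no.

ki.sa — σ1 onset /k/, coda /∅/ ok; σ2 onset /s/, coda /∅/ ok → permitted

yes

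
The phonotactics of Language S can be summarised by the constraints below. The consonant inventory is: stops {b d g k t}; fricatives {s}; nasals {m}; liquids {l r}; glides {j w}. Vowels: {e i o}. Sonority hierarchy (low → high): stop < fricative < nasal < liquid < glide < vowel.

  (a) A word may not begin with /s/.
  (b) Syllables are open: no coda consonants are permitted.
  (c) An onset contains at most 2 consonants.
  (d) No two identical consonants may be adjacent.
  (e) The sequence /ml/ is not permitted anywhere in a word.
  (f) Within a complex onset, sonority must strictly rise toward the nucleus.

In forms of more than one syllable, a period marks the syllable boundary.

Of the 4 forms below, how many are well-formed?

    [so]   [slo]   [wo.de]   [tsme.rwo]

1

[so] — violates constraint (a): word begins with /s/ → ill-formed
[slo] — violates constraint (a): word begins with /s/ → ill-formed
[wo.de] — σ1 onset /w/, coda /∅/ ok; σ2 onset /d/, coda /∅/ ok → well-formed
[tsme.rwo] — violates constraint (c): syllable 1 onset /tsm/ has 3 consonants (> 2) → ill-formed
Well-formed: [wo.de] → 1.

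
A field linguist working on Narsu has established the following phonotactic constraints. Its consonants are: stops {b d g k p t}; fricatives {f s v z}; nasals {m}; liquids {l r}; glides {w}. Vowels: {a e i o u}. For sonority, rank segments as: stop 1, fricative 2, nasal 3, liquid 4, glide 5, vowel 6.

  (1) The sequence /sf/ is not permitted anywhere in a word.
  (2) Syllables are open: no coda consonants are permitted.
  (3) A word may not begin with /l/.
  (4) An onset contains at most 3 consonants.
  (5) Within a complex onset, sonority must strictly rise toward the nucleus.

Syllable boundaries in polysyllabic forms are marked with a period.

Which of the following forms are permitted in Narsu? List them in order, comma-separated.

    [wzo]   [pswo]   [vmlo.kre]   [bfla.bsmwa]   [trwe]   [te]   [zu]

[pswo], [vmlo.kre], [trwe], [te], [zu]

[wzo] — violates constraint 5: syllable 1 onset /wz/: /w/ (glide, 5) → /z/ (fricative, 2) does not rise → not permitted
[pswo] — σ1 onset /psw/ (1→2→5 rises), coda /∅/ ok → permitted
[vmlo.kre] — σ1 onset /vml/ (2→3→4 rises), coda /∅/ ok; σ2 onset /kr/ (1→4 rises), coda /∅/ ok → permitted
[bfla.bsmwa] — violates constraint 4: syllable 2 onset /bsmw/ has 4 consonants (> 3) → not permitted
[trwe] — σ1 onset /trw/ (1→4→5 rises), coda /∅/ ok → permitted
[te] — σ1 onset /t/, coda /∅/ ok → permitted
[zu] — σ1 onset /z/, coda /∅/ ok → permitted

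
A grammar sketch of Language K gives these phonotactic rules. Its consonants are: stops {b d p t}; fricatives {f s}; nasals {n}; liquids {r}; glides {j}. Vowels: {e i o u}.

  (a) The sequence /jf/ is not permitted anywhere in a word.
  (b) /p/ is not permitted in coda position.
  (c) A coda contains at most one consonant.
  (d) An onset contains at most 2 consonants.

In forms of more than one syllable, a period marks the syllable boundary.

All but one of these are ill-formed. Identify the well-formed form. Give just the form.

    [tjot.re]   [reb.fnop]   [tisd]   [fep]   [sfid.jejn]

[tjot.re] — σ1 onset /tj/ (2C), coda /t/ ok; σ2 onset /r/, coda /∅/ ok → well-formed
[reb.fnop] — violates constraint (b): syllable 2 coda contains /p/ → ill-formed
[tisd] — violates constraint (c): syllable 1 coda /sd/ has 2 consonants (> 1) → ill-formed
[fep] — violates constraint (b): syllable 1 coda contains /p/ → ill-formed
[sfid.jejn] — violates constraint (c): syllable 2 coda /jn/ has 2 consonants (> 1) → ill-formed

[tjot.re]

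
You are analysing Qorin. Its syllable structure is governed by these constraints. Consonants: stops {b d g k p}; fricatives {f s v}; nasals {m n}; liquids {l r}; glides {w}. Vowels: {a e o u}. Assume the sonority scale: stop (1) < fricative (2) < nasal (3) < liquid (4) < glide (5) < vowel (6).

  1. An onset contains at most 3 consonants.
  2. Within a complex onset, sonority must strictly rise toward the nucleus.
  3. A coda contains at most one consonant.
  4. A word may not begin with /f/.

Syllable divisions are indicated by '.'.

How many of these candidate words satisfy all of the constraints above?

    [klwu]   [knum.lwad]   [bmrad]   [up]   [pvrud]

5

[klwu] — σ1 onset /klw/ (1→4→5 rises), coda /∅/ ok → licit
[knum.lwad] — σ1 onset /kn/ (1→3 rises), coda /m/ ok; σ2 onset /lw/ (4→5 rises), coda /d/ ok → licit
[bmrad] — σ1 onset /bmr/ (1→3→4 rises), coda /d/ ok → licit
[up] — σ1 onset /∅/, coda /p/ ok → licit
[pvrud] — σ1 onset /pvr/ (1→2→4 rises), coda /d/ ok → licit
Licit: [klwu], [knum.lwad], [bmrad], [up], [pvrud] → 5.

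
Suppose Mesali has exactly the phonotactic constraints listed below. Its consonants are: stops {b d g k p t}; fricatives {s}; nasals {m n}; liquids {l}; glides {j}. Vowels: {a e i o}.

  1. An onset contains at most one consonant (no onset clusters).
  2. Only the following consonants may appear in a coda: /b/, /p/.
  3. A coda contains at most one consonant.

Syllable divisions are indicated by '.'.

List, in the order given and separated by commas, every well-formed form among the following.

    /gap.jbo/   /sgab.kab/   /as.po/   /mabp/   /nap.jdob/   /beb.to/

/beb.to/

/gap.jbo/ — violates constraint 1: syllable 2 onset /jb/ has 2 consonants (> 1) → ill-formed
/sgab.kab/ — violates constraint 1: syllable 1 onset /sg/ has 2 consonants (> 1) → ill-formed
/as.po/ — violates constraint 2: syllable 1 coda contains /s/, which is not a licensed coda consonant → ill-formed
/mabp/ — violates constraint 3: syllable 1 coda /bp/ has 2 consonants (> 1) → ill-formed
/nap.jdob/ — violates constraint 1: syllable 2 onset /jd/ has 2 consonants (> 1) → ill-formed
/beb.to/ — σ1 onset /b/, coda /b/ ok; σ2 onset /t/, coda /∅/ ok → well-formed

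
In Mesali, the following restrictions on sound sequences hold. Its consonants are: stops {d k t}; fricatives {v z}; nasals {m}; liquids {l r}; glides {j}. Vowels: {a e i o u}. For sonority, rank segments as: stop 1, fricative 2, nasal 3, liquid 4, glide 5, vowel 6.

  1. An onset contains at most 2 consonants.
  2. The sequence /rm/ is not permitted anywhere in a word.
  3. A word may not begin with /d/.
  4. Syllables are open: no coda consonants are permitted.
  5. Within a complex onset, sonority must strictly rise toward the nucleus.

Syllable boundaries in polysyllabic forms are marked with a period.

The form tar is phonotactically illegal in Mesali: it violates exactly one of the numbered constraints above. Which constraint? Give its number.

tar: syllable 1 coda /r/ has 1 consonant (> 0).
This is a violation of constraint 4: "Syllables are open: no coda consonants are permitted."
The remaining constraints (1, 2, 3, 5) are satisfied.

4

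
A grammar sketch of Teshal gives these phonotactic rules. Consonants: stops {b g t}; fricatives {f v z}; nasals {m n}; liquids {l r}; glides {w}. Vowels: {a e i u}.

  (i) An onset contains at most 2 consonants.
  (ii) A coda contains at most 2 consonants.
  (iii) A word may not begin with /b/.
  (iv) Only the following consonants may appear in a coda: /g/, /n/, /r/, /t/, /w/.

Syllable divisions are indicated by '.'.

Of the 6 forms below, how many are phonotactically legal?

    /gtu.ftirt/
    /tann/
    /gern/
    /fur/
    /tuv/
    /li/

5

/gtu.ftirt/ — σ1 onset /gt/ (2C), coda /∅/ ok; σ2 onset /ft/ (2C), coda /rt/ (2C) ok → phonotactically legal
/tann/ — σ1 onset /t/, coda /nn/ (2C) ok → phonotactically legal
/gern/ — σ1 onset /g/, coda /rn/ (2C) ok → phonotactically legal
/fur/ — σ1 onset /f/, coda /r/ ok → phonotactically legal
/tuv/ — violates constraint (iv): syllable 1 coda contains /v/, which is not a licensed coda consonant → phonotactically illegal
/li/ — σ1 onset /l/, coda /∅/ ok → phonotactically legal
Phonotactically legal: /gtu.ftirt/, /tann/, /gern/, /fur/, /li/ → 5.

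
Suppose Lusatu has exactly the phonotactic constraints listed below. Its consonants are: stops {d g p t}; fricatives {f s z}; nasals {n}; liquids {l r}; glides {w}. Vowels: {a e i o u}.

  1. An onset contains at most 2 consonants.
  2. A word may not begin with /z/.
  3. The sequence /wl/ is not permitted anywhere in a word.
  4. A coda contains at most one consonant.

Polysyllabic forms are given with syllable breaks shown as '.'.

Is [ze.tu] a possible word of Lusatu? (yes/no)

[ze.tu] — violates constraint 2: word begins with /z/ → not permitted

no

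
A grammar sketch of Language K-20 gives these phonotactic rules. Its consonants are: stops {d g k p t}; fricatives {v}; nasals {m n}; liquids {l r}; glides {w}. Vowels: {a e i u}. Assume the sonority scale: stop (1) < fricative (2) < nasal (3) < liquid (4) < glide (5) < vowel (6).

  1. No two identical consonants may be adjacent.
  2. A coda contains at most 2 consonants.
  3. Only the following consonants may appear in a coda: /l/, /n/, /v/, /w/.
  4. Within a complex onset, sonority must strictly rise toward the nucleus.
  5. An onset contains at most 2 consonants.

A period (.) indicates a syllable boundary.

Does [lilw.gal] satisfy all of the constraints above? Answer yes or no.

yes

[lilw.gal] — σ1 onset /l/, coda /lw/ (2C) ok; σ2 onset /g/, coda /l/ ok → phonotactically legal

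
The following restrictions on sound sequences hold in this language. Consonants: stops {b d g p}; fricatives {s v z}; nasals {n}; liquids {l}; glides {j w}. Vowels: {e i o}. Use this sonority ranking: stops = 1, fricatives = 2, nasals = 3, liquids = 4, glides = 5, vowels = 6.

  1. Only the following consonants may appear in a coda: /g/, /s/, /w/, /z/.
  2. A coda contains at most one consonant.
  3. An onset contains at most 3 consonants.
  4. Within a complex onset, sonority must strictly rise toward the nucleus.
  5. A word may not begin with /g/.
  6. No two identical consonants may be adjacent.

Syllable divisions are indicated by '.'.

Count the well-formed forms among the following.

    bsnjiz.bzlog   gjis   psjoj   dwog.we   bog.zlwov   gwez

bsnjiz.bzlog — violates constraint 3: syllable 1 onset /bsnj/ has 4 consonants (> 3) → ill-formed
gjis — violates constraint 5: word begins with /g/ → ill-formed
psjoj — violates constraint 1: syllable 1 coda contains /j/, which is not a licensed coda consonant → ill-formed
dwog.we — σ1 onset /dw/ (1→5 rises), coda /g/ ok; σ2 onset /w/, coda /∅/ ok → well-formed
bog.zlwov — violates constraint 1: syllable 2 coda contains /v/, which is not a licensed coda consonant → ill-formed
gwez — violates constraint 5: word begins with /g/ → ill-formed
Well-formed: dwog.we → 1.

1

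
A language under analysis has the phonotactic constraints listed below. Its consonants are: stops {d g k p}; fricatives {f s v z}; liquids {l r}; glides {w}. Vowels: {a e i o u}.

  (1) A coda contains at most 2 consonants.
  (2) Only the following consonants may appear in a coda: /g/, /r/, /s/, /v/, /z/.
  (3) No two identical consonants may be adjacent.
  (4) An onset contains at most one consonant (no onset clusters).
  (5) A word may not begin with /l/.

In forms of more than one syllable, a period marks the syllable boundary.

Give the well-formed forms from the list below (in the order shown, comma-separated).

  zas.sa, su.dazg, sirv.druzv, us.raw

su.dazg

zas.sa — violates constraint 3: adjacent identical consonants /ss/ → ill-formed
su.dazg — σ1 onset /s/, coda /∅/ ok; σ2 onset /d/, coda /zg/ (2C) ok → well-formed
sirv.druzv — violates constraint 4: syllable 2 onset /dr/ has 2 consonants (> 1) → ill-formed
us.raw — violates constraint 2: syllable 2 coda contains /w/, which is not a licensed coda consonant → ill-formed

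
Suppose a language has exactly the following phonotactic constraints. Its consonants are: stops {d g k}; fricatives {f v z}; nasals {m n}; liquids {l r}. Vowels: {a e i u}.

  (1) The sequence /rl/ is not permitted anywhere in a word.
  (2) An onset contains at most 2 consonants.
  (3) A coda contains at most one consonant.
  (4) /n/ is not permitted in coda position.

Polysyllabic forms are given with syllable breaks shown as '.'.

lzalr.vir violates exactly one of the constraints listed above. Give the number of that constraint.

lzalr.vir: syllable 1 coda /lr/ has 2 consonants (> 1).
This is a violation of constraint 3: "A coda contains at most one consonant."
The remaining constraints (1, 2, 4) are satisfied.

3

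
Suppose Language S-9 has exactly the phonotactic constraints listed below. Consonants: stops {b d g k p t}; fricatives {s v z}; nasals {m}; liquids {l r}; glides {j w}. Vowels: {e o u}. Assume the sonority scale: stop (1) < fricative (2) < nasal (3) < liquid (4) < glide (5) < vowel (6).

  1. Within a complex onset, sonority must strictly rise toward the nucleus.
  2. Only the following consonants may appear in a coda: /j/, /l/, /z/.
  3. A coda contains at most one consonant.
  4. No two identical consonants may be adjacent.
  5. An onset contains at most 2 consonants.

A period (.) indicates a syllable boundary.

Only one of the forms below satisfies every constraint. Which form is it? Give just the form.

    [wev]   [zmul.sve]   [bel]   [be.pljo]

[bel]

[wev] — violates constraint 2: syllable 1 coda contains /v/, which is not a licensed coda consonant → not permitted
[zmul.sve] — violates constraint 1: syllable 2 onset /sv/: /s/ (fricative, 2) → /v/ (fricative, 2) does not rise → not permitted
[bel] — σ1 onset /b/, coda /l/ ok → permitted
[be.pljo] — violates constraint 5: syllable 2 onset /plj/ has 3 consonants (> 2) → not permitted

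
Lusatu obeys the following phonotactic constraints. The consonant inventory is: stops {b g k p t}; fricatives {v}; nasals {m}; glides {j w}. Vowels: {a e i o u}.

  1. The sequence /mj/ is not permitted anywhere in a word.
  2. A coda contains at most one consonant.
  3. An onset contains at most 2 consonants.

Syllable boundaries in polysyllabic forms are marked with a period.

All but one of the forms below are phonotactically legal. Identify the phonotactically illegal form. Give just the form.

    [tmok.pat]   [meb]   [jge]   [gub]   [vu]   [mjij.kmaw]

[mjij.kmaw]

[tmok.pat] — σ1 onset /tm/ (2C), coda /k/ ok; σ2 onset /p/, coda /t/ ok → phonotactically legal
[meb] — σ1 onset /m/, coda /b/ ok → phonotactically legal
[jge] — σ1 onset /jg/ (2C), coda /∅/ ok → phonotactically legal
[gub] — σ1 onset /g/, coda /b/ ok → phonotactically legal
[vu] — σ1 onset /v/, coda /∅/ ok → phonotactically legal
[mjij.kmaw] — violates constraint 1: contains banned sequence /mj/ → phonotactically illegal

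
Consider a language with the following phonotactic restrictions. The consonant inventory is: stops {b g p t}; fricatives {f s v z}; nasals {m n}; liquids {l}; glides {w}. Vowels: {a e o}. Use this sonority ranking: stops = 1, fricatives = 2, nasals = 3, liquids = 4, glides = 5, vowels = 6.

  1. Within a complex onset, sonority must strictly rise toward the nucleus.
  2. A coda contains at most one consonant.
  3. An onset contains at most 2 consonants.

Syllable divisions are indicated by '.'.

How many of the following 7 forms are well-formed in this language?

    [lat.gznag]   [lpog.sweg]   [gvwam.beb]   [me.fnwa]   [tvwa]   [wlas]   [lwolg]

[lat.gznag] — violates constraint 3: syllable 2 onset /gzn/ has 3 consonants (> 2) → ill-formed
[lpog.sweg] — violates constraint 1: syllable 1 onset /lp/: /l/ (liquid, 4) → /p/ (stop, 1) does not rise → ill-formed
[gvwam.beb] — violates constraint 3: syllable 1 onset /gvw/ has 3 consonants (> 2) → ill-formed
[me.fnwa] — violates constraint 3: syllable 2 onset /fnw/ has 3 consonants (> 2) → ill-formed
[tvwa] — violates constraint 3: syllable 1 onset /tvw/ has 3 consonants (> 2) → ill-formed
[wlas] — violates constraint 1: syllable 1 onset /wl/: /w/ (glide, 5) → /l/ (liquid, 4) does not rise → ill-formed
[lwolg] — violates constraint 2: syllable 1 coda /lg/ has 2 consonants (> 1) → ill-formed
No form is well-formed → 0.

0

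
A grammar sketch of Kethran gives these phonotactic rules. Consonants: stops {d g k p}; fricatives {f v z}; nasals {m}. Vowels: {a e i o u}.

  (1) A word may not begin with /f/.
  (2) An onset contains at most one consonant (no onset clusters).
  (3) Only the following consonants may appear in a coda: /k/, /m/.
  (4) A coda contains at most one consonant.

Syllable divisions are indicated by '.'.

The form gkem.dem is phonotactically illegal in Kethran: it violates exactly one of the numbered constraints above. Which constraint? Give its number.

2

gkem.dem: syllable 1 onset /gk/ has 2 consonants (> 1).
This is a violation of constraint 2: "An onset contains at most one consonant (no onset clusters)."
The remaining constraints (1, 3, 4) are satisfied.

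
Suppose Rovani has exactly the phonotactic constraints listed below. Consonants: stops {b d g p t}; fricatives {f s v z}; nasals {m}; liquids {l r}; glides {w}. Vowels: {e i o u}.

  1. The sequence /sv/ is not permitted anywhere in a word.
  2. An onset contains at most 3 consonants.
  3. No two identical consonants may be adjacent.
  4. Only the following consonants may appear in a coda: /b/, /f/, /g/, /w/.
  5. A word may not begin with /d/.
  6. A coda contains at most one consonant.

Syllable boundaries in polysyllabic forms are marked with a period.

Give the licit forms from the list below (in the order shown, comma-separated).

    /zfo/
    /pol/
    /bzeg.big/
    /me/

/zfo/, /bzeg.big/, /me/

/zfo/ — σ1 onset /zf/ (2C), coda /∅/ ok → licit
/pol/ — violates constraint 4: syllable 1 coda contains /l/, which is not a licensed coda consonant → illicit
/bzeg.big/ — σ1 onset /bz/ (2C), coda /g/ ok; σ2 onset /b/, coda /g/ ok → licit
/me/ — σ1 onset /m/, coda /∅/ ok → licit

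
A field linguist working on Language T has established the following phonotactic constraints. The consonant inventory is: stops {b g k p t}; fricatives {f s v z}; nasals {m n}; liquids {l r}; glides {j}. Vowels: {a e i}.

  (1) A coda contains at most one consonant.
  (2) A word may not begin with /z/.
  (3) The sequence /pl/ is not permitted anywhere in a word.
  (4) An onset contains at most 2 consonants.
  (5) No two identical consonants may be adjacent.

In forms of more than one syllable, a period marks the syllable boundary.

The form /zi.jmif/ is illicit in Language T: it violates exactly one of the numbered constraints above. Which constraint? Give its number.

/zi.jmif/: word begins with /z/.
This is a violation of constraint 2: "A word may not begin with /z/."
The remaining constraints (1, 3, 4, 5) are satisfied.

2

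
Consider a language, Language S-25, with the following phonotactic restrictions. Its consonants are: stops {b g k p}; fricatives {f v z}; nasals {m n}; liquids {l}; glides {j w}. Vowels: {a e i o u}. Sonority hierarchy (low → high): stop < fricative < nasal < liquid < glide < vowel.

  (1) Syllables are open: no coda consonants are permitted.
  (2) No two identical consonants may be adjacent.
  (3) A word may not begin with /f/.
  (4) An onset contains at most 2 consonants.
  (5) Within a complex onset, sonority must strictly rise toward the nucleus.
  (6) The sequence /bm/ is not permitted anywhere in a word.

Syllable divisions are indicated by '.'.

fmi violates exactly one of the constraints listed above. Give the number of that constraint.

3

fmi: word begins with /f/.
This is a violation of constraint 3: "A word may not begin with /f/."
The remaining constraints (1, 2, 4, 5, 6) are satisfied.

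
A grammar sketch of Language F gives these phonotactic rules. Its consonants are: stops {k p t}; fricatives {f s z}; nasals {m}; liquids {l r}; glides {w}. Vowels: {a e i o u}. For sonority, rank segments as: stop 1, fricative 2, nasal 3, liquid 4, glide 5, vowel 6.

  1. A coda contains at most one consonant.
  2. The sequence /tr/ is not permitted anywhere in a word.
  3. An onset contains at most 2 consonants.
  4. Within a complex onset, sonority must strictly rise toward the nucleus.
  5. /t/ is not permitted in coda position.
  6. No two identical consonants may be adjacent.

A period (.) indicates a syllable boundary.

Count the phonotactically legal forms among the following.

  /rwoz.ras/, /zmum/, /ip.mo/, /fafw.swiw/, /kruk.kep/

3

/rwoz.ras/ — σ1 onset /rw/ (4→5 rises), coda /z/ ok; σ2 onset /r/, coda /s/ ok → phonotactically legal
/zmum/ — σ1 onset /zm/ (2→3 rises), coda /m/ ok → phonotactically legal
/ip.mo/ — σ1 onset /∅/, coda /p/ ok; σ2 onset /m/, coda /∅/ ok → phonotactically legal
/fafw.swiw/ — violates constraint 1: syllable 1 coda /fw/ has 2 consonants (> 1) → phonotactically illegal
/kruk.kep/ — violates constraint 6: adjacent identical consonants /kk/ → phonotactically illegal
Phonotactically legal: /rwoz.ras/, /zmum/, /ip.mo/ → 3.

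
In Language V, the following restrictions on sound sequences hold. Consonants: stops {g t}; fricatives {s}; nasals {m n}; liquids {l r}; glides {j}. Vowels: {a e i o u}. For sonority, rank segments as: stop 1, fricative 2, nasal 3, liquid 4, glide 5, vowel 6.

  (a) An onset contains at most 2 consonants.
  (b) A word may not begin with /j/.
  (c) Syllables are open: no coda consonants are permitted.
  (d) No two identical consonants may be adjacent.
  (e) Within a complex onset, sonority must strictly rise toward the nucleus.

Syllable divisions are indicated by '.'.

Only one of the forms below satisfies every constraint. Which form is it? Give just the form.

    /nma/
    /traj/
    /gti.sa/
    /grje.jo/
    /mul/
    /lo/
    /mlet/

/nma/ — violates constraint (e): syllable 1 onset /nm/: /n/ (nasal, 3) → /m/ (nasal, 3) does not rise → phonotactically illegal
/traj/ — violates constraint (c): syllable 1 coda /j/ has 1 consonant (> 0) → phonotactically illegal
/gti.sa/ — violates constraint (e): syllable 1 onset /gt/: /g/ (stop, 1) → /t/ (stop, 1) does not rise → phonotactically illegal
/grje.jo/ — violates constraint (a): syllable 1 onset /grj/ has 3 consonants (> 2) → phonotactically illegal
/mul/ — violates constraint (c): syllable 1 coda /l/ has 1 consonant (> 0) → phonotactically illegal
/lo/ — σ1 onset /l/, coda /∅/ ok → phonotactically legal
/mlet/ — violates constraint (c): syllable 1 coda /t/ has 1 consonant (> 0) → phonotactically illegal

/lo/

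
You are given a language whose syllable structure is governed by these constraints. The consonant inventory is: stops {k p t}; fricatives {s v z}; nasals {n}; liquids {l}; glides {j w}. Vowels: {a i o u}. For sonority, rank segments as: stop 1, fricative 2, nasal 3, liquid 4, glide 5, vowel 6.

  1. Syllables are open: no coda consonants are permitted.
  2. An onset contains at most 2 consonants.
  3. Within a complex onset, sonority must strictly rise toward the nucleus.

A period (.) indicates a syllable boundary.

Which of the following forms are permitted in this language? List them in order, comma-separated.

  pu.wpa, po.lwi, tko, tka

po.lwi

pu.wpa — violates constraint 3: syllable 2 onset /wp/: /w/ (glide, 5) → /p/ (stop, 1) does not rise → not permitted
po.lwi — σ1 onset /p/, coda /∅/ ok; σ2 onset /lw/ (4→5 rises), coda /∅/ ok → permitted
tko — violates constraint 3: syllable 1 onset /tk/: /t/ (stop, 1) → /k/ (stop, 1) does not rise → not permitted
tka — violates constraint 3: syllable 1 onset /tk/: /t/ (stop, 1) → /k/ (stop, 1) does not rise → not permitted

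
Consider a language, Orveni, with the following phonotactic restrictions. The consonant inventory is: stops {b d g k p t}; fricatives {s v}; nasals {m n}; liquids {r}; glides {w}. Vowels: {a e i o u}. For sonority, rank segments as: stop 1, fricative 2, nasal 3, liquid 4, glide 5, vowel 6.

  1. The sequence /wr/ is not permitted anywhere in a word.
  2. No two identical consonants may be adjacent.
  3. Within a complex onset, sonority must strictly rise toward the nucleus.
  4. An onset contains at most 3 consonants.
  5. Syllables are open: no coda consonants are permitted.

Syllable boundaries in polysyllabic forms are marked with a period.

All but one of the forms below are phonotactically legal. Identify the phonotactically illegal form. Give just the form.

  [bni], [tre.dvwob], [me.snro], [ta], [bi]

[bni] — σ1 onset /bn/ (1→3 rises), coda /∅/ ok → phonotactically legal
[tre.dvwob] — violates constraint 5: syllable 2 coda /b/ has 1 consonant (> 0) → phonotactically illegal
[me.snro] — σ1 onset /m/, coda /∅/ ok; σ2 onset /snr/ (2→3→4 rises), coda /∅/ ok → phonotactically legal
[ta] — σ1 onset /t/, coda /∅/ ok → phonotactically legal
[bi] — σ1 onset /b/, coda /∅/ ok → phonotactically legal

[tre.dvwob]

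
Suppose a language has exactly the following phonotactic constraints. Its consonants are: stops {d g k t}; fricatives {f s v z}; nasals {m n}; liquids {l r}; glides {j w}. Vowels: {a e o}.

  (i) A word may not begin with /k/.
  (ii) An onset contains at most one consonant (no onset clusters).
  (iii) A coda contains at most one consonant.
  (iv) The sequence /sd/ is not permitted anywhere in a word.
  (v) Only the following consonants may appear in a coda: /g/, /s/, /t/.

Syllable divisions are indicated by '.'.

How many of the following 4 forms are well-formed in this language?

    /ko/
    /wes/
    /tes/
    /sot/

3

/ko/ — violates constraint (i): word begins with /k/ → ill-formed
/wes/ — σ1 onset /w/, coda /s/ ok → well-formed
/tes/ — σ1 onset /t/, coda /s/ ok → well-formed
/sot/ — σ1 onset /s/, coda /t/ ok → well-formed
Well-formed: /wes/, /tes/, /sot/ → 3.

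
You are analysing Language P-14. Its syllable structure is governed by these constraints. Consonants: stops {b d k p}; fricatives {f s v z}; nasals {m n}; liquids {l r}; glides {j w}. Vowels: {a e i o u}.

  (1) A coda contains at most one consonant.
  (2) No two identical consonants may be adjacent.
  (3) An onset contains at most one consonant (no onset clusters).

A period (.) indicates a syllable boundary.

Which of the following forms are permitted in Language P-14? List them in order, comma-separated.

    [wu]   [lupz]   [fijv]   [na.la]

[wu] — σ1 onset /w/, coda /∅/ ok → permitted
[lupz] — violates constraint 1: syllable 1 coda /pz/ has 2 consonants (> 1) → not permitted
[fijv] — violates constraint 1: syllable 1 coda /jv/ has 2 consonants (> 1) → not permitted
[na.la] — σ1 onset /n/, coda /∅/ ok; σ2 onset /l/, coda /∅/ ok → permitted

[wu], [na.la]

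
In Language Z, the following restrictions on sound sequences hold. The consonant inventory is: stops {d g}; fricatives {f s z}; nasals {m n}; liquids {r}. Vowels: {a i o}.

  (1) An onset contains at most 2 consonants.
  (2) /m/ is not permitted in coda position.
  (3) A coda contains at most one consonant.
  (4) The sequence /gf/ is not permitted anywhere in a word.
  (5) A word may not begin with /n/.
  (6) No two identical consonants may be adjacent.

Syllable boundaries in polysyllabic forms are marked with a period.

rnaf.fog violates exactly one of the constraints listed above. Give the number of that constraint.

6

rnaf.fog: adjacent identical consonants /ff/.
This is a violation of constraint 6: "No two identical consonants may be adjacent."
The remaining constraints (1, 2, 3, 4, 5) are satisfied.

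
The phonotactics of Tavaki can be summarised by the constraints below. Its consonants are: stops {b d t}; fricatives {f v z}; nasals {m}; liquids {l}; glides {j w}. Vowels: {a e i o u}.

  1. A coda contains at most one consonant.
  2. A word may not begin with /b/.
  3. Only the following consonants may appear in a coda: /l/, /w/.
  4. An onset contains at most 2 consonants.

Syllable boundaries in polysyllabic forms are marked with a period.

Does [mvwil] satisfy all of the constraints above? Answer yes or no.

no

[mvwil] — violates constraint 4: syllable 1 onset /mvw/ has 3 consonants (> 2) → phonotactically illegal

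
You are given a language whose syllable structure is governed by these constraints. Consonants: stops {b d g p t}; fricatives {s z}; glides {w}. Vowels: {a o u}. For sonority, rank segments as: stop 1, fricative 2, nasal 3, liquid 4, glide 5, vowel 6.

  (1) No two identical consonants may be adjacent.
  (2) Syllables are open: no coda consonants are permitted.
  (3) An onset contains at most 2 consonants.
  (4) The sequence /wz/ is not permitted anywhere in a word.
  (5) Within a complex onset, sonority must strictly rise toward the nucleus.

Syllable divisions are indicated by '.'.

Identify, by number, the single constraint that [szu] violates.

5

[szu]: syllable 1 onset /sz/: /s/ (fricative, 2) → /z/ (fricative, 2) does not rise.
This is a violation of constraint 5: "Within a complex onset, sonority must strictly rise toward the nucleus."
The remaining constraints (1, 2, 3, 4) are satisfied.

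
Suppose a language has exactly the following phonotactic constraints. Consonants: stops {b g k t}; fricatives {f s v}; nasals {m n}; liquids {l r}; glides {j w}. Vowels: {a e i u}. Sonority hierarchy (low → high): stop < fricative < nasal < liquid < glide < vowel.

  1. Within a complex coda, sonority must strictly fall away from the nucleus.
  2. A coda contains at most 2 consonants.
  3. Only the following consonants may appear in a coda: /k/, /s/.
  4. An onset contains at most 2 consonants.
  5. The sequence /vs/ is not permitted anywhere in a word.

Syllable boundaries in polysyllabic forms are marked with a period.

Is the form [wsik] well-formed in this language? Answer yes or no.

yes

[wsik] — σ1 onset /ws/ (2C), coda /k/ ok → well-formed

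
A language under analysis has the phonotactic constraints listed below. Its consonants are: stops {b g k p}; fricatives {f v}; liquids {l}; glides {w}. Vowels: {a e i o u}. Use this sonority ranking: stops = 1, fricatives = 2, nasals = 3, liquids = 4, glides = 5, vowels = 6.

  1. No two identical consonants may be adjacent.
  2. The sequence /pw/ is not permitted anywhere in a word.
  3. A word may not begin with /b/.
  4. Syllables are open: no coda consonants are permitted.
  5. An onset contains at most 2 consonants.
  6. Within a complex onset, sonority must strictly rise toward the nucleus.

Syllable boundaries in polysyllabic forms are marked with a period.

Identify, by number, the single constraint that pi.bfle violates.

5

pi.bfle: syllable 2 onset /bfl/ has 3 consonants (> 2).
This is a violation of constraint 5: "An onset contains at most 2 consonants."
The remaining constraints (1, 2, 3, 4, 6) are satisfied.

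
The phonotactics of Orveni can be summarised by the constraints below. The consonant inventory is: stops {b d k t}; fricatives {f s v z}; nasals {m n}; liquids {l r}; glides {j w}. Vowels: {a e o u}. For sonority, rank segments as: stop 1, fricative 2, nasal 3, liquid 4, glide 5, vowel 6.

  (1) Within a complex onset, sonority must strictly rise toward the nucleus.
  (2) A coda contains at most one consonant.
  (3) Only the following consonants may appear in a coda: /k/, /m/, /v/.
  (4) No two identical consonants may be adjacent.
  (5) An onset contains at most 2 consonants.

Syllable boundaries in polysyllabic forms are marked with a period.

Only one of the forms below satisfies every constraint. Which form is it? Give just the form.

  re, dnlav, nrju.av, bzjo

re — σ1 onset /r/, coda /∅/ ok → permitted
dnlav — violates constraint 5: syllable 1 onset /dnl/ has 3 consonants (> 2) → not permitted
nrju.av — violates constraint 5: syllable 1 onset /nrj/ has 3 consonants (> 2) → not permitted
bzjo — violates constraint 5: syllable 1 onset /bzj/ has 3 consonants (> 2) → not permitted

re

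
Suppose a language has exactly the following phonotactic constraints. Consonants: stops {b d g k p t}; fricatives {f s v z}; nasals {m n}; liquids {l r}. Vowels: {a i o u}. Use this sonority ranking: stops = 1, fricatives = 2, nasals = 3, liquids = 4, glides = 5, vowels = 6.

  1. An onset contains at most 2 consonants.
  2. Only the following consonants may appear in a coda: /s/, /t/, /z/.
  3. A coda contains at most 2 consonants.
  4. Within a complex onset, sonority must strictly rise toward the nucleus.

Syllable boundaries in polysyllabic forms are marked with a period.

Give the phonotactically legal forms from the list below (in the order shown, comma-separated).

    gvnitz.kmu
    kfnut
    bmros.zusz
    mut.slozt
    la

gvnitz.kmu — violates constraint 1: syllable 1 onset /gvn/ has 3 consonants (> 2) → phonotactically illegal
kfnut — violates constraint 1: syllable 1 onset /kfn/ has 3 consonants (> 2) → phonotactically illegal
bmros.zusz — violates constraint 1: syllable 1 onset /bmr/ has 3 consonants (> 2) → phonotactically illegal
mut.slozt — σ1 onset /m/, coda /t/ ok; σ2 onset /sl/ (2→4 rises), coda /zt/ (2C) ok → phonotactically legal
la — σ1 onset /l/, coda /∅/ ok → phonotactically legal

mut.slozt, la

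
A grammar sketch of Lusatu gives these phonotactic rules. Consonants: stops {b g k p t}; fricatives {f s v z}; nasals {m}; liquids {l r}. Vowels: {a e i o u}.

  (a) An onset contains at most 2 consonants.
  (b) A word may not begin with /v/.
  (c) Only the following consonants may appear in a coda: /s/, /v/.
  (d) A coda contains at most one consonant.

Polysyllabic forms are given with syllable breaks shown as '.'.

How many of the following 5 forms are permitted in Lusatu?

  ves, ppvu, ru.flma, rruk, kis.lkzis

0

ves — violates constraint (b): word begins with /v/ → not permitted
ppvu — violates constraint (a): syllable 1 onset /ppv/ has 3 consonants (> 2) → not permitted
ru.flma — violates constraint (a): syllable 2 onset /flm/ has 3 consonants (> 2) → not permitted
rruk — violates constraint (c): syllable 1 coda contains /k/, which is not a licensed coda consonant → not permitted
kis.lkzis — violates constraint (a): syllable 2 onset /lkz/ has 3 consonants (> 2) → not permitted
No form is permitted → 0.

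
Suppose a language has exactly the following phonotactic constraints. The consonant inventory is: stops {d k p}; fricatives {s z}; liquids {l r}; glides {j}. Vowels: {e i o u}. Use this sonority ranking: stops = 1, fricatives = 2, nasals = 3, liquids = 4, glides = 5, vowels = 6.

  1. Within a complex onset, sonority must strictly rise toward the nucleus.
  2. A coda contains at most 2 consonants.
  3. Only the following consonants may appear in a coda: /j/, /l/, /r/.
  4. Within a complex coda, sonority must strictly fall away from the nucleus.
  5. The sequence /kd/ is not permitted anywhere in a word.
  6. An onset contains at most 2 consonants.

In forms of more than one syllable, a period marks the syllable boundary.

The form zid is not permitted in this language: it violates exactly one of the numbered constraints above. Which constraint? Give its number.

3

zid: syllable 1 coda contains /d/, which is not a licensed coda consonant.
This is a violation of constraint 3: "Only the following consonants may appear in a coda: /j/, /l/, /r/."
The remaining constraints (1, 2, 4, 5, 6) are satisfied.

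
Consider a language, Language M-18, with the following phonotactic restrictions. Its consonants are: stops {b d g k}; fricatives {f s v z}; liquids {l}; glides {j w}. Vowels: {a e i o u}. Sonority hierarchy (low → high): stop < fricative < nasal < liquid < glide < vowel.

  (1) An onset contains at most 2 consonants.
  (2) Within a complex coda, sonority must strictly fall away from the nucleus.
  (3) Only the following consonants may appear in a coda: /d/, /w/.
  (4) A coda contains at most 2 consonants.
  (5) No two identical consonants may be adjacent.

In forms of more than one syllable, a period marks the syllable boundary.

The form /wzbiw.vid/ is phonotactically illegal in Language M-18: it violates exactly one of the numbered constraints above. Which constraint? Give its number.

1

/wzbiw.vid/: syllable 1 onset /wzb/ has 3 consonants (> 2).
This is a violation of constraint 1: "An onset contains at most 2 consonants."
The remaining constraints (2, 3, 4, 5) are satisfied.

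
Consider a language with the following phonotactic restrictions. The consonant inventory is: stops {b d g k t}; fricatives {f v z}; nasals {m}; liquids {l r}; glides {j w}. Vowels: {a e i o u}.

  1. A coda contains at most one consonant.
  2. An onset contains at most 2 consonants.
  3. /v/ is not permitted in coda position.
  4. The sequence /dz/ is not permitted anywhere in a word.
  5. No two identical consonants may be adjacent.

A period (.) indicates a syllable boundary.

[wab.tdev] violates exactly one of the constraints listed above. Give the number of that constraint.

3

[wab.tdev]: syllable 2 coda contains /v/.
This is a violation of constraint 3: "/v/ is not permitted in coda position."
The remaining constraints (1, 2, 4, 5) are satisfied.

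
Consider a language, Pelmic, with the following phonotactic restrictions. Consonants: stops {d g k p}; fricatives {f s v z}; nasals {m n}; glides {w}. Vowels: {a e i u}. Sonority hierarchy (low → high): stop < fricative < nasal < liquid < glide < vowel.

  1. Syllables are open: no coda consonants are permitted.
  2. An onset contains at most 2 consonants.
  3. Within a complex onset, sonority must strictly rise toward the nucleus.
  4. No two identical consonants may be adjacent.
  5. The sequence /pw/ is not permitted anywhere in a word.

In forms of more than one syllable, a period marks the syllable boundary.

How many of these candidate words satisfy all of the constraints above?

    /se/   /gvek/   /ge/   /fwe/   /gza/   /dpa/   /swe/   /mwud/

/se/ — σ1 onset /s/, coda /∅/ ok → permitted
/gvek/ — violates constraint 1: syllable 1 coda /k/ has 1 consonant (> 0) → not permitted
/ge/ — σ1 onset /g/, coda /∅/ ok → permitted
/fwe/ — σ1 onset /fw/ (2→5 rises), coda /∅/ ok → permitted
/gza/ — σ1 onset /gz/ (1→2 rises), coda /∅/ ok → permitted
/dpa/ — violates constraint 3: syllable 1 onset /dp/: /d/ (stop, 1) → /p/ (stop, 1) does not rise → not permitted
/swe/ — σ1 onset /sw/ (2→5 rises), coda /∅/ ok → permitted
/mwud/ — violates constraint 1: syllable 1 coda /d/ has 1 consonant (> 0) → not permitted
Permitted: /se/, /ge/, /fwe/, /gza/, /swe/ → 5.

5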